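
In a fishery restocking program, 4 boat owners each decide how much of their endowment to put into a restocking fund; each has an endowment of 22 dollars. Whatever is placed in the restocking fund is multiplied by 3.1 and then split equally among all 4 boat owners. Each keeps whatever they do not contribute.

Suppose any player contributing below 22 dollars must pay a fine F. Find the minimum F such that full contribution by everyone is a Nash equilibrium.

Given the others contribute fully, the best deviation is to contribute 0 (any partial contribution still incurs the fine and gives up units whose private return 0.7750 is below 1).
Deviating from 22 to 0 saves 22 dollars but forfeits the deviator's share of the drop in the restocking fund: 3.1/4 × 22 = 17.05.
So the deviation gain is 22 − 17.05 = 4.95, and the fine must be at least 4.95 dollars to wipe it out.

4.95 dollars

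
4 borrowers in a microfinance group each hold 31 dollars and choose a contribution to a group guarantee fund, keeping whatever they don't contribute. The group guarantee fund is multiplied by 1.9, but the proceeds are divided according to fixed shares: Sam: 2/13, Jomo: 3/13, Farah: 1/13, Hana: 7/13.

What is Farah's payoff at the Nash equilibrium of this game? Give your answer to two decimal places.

Player j's private return per contributed unit is 1.9 × (j's share). Contributing is weakly dominant for j when that share is at least 1/1.9 = 0.5263, and contributing 0 is dominant otherwise.
The only share above 0.5263 is Hana's 7/13, contributing 31; the remaining 3 contribute 0. Total contributed: 31.
Farah keeps 31 and receives 1.9 × 31 × 1/13 = 4.53 from the group guarantee fund, for a payoff of 35.53.

35.53 dollars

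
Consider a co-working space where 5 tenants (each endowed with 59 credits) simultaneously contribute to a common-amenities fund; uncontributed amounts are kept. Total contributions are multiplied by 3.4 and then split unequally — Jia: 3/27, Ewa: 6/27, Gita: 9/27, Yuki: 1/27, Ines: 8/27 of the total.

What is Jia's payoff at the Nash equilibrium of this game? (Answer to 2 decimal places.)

Player j's private return per contributed unit is 3.4 × (j's share). Contributing is weakly dominant for j when that share is at least 1/3.4 = 0.2941, and contributing 0 is dominant otherwise.
The shares above 0.2941 belong to Gita and Ines, contributing 59 each; the remaining 3 contribute 0. Total contributed: 118.
Jia keeps 59 and receives 3.4 × 118 × 3/27 = 44.58 from the common-amenities fund, for a payoff of 103.58.

103.58 credits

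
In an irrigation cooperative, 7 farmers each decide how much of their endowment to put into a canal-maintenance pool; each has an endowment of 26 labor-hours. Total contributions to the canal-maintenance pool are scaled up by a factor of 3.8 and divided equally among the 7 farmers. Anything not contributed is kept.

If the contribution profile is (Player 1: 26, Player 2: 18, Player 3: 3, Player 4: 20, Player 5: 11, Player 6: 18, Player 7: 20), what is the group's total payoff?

Total contributed: 26 + 18 + 3 + 20 + 11 + 18 + 20 = 116; total kept: 7 × 26 − 116 = 66.
The canal-maintenance pool pays out 3.8 × 116 = 440.80 in aggregate.
Group total = 66 + 440.80 = 506.80.

506.80 labor-hours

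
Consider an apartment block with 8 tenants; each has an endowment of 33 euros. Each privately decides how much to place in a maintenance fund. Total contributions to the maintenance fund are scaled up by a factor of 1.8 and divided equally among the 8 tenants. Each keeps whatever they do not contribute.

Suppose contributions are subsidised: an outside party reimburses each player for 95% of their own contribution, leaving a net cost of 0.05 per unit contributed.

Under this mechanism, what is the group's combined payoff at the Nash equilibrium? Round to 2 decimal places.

726.00 euros

The effective private return per unit is now (1.8/8) / 0.05 = 4.5000 > 1, so every player's dominant strategy flips to full contribution.
At the Nash equilibrium everyone contributes 33. Group total payoff = 8 × (33 × 0.95 + 1.8 × 33) = 726.00.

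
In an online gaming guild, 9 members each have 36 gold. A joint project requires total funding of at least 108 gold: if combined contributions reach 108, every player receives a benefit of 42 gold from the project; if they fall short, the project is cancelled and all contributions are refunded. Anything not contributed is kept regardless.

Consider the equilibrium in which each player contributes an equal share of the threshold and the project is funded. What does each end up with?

66 gold

Equal share of the threshold: 108/9 = 12.
At this profile no one gains by cutting their contribution: any cut drops the total below 108, the project is cancelled, contributions are refunded, and the deviator ends with 36, which is less than 36 − 12 + 42 = 66. Contributing more than 12 just wastes the excess. So contributing exactly 12 is a best response.
Each player's payoff: 36 − 12 + 42 = 66.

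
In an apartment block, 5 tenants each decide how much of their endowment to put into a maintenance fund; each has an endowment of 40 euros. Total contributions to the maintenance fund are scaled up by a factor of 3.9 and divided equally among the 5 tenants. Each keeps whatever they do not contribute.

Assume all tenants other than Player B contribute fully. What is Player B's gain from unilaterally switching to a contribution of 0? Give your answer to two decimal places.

Switching from a contribution of 40 to 0 lets Player B keep an extra 40 euros, but lowers the maintenance fund by 40, which costs Player B their own share of that drop: 3.9/5 × 40 = 31.20.
Net gain = 40 − 31.20 = 8.80. The private return per contributed unit (0.7800) is below 1, so free-riding is indeed the best response regardless of what the others do.

8.80 euros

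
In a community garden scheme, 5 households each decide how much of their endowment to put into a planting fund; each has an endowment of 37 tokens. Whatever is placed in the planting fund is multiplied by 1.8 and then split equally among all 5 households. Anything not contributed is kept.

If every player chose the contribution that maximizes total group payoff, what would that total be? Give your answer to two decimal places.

333.00 tokens

Each contributed unit returns 1.800 to the group as a whole (0.3600 to each of 5 players), which exceeds 1, so the social optimum is full contribution: group total = 1.800 × 185 = 333.00.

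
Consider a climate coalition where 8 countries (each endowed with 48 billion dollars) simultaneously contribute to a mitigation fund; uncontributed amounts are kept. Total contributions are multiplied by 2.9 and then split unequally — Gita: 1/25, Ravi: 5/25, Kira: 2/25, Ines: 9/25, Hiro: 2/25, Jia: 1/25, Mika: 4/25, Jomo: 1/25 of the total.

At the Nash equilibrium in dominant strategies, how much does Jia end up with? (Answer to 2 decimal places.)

53.57 billion dollars

Each unit j contributes comes back to j as 2.9 × (j's share), so j prefers to contribute only if that share exceeds 1/2.9 = 0.3448; otherwise keeping the unit dominates.
The only share above 0.3448 is Ines's 9/25, contributing 48; the remaining 7 contribute 0. Total contributed: 48.
Jia keeps 48 and receives 2.9 × 48 × 1/25 = 5.57 from the mitigation fund, for a payoff of 53.57.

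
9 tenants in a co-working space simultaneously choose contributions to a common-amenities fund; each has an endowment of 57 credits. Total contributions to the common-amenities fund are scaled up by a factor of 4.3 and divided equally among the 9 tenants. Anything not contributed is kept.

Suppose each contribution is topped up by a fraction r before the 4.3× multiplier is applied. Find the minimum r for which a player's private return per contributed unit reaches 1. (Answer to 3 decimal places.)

1.093

With matching at rate r, one contributed unit becomes (1 + r) in the common-amenities fund and returns 4.3 × (1 + r) / 9 to the contributor.
Setting this equal to 1: 1 + r = 9/4.3 = 2.0930.
So the minimum matching rate is r = 2.0930 − 1 = 1.093.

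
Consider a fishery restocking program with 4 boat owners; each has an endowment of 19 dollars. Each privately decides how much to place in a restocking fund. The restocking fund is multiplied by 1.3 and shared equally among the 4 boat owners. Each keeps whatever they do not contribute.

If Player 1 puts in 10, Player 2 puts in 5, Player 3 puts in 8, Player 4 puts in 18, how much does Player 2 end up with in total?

Total contributed: 10 + 5 + 8 + 18 = 41.
Each receives 1.3 × 41 / 4 = 13.33 from the restocking fund.
Player 2 keeps 19 − 5 = 14, so Player 2's payoff is 14 + 13.33 = 27.33.

27.33 dollars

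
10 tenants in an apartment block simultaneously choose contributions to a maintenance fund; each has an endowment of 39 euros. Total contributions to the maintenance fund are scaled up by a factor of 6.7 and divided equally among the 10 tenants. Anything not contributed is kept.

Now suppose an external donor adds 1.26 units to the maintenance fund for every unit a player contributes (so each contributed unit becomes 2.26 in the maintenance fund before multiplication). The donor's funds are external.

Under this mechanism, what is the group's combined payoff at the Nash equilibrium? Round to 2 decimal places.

5905.38 euros

The effective private return per unit is now 6.7 × 2.26 / 10 = 1.5142 > 1, so every player's dominant strategy flips to full contribution.
So the Nash equilibrium is full contribution by all 10; the group earns 6.7 × 2.26 × 390 = 5905.38.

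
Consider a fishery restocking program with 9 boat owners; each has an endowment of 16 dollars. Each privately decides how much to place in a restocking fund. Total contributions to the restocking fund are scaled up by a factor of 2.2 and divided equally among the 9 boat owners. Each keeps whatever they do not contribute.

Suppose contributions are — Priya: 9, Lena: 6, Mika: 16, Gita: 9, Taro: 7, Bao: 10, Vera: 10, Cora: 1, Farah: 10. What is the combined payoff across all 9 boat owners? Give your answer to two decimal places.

Total contributed: 9 + 6 + 16 + 9 + 7 + 10 + 10 + 1 + 10 = 78; total kept: 9 × 16 − 78 = 66.
The restocking fund pays out 2.2 × 78 = 171.60 in aggregate.
Group total = 66 + 171.60 = 237.60.

237.60 dollars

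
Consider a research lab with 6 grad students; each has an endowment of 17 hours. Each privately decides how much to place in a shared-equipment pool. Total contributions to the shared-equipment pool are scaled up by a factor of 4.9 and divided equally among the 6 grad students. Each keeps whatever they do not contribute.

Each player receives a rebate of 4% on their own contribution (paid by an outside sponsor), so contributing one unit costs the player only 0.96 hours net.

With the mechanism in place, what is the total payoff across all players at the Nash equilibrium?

102.00 hours

Even with the mechanism, each unit contributed returns only (4.9/6) / 0.96 = 0.8507 per unit of net cost, so contributing nothing is still dominant.
Everyone keeps their endowment and the group total is 6 × 17 = 102.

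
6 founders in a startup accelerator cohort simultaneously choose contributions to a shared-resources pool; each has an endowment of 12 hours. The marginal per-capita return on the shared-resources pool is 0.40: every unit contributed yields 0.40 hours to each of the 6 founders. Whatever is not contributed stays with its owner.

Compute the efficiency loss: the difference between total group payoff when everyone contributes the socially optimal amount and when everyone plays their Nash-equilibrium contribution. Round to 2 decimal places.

100.80 hours

The private return per contributed unit is 0.40 < 1, so contributing 0 is dominant for every player. At the Nash equilibrium everyone keeps their 12, and the group total is 6 × 12 = 72.
Each contributed unit returns 2.400 to the group as a whole (0.40 to each of 6 players), which exceeds 1, so the social optimum is full contribution: group total = 2.400 × 72 = 172.80.
Efficiency loss = 172.80 − 72 = 100.80.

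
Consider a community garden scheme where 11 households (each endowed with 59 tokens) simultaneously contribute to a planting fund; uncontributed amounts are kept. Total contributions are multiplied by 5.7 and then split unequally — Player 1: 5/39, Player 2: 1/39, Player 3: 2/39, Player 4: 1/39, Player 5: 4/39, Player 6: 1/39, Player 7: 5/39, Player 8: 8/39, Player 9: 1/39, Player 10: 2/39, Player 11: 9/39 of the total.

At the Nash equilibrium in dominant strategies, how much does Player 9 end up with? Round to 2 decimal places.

A player with share s gets back 5.7·s per unit contributed, so full contribution is dominant for anyone with s > 1/5.7 = 0.1754 and zero contribution is dominant for anyone below.
Player 8 and Player 11 are above the threshold, contributing 59 each; the remaining 9 contribute 0. Total contributed: 118.
Player 9 keeps 59 and receives 5.7 × 118 × 1/39 = 17.25 from the planting fund, for a payoff of 76.25.

76.25 tokens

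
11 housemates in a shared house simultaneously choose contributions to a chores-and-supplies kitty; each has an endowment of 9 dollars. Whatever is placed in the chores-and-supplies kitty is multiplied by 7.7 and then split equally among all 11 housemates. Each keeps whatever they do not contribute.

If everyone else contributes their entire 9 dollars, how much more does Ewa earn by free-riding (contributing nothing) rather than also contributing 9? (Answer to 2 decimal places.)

2.70 dollars

Switching from a contribution of 9 to 0 lets Ewa keep an extra 9 dollars, but lowers the chores-and-supplies kitty by 9, which costs Ewa their own share of that drop: 7.7/11 × 9 = 6.30.
Net gain = 9 − 6.30 = 2.70. The private return per contributed unit (0.7000) is below 1, so free-riding is indeed the best response regardless of what the others do.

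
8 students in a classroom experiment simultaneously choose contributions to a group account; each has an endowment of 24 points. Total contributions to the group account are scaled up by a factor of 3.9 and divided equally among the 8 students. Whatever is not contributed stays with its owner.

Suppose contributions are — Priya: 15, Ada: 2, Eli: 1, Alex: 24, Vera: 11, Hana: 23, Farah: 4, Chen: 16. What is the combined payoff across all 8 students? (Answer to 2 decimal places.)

470.40 points

Total contributed: 15 + 2 + 1 + 24 + 11 + 23 + 4 + 16 = 96; total kept: 8 × 24 − 96 = 96.
The group account pays out 3.9 × 96 = 374.40 in aggregate.
Group total = 96 + 374.40 = 470.40.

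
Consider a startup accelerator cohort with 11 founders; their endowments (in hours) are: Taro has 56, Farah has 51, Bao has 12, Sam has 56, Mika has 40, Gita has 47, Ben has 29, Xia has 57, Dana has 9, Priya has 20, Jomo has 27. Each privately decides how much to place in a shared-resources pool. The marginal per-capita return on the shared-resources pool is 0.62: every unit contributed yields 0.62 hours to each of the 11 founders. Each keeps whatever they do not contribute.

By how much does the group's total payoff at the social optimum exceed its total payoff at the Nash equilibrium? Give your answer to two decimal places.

The private return per contributed unit is 0.62 < 1 for everyone, so the Nash equilibrium is zero contribution and the group total is Σ E_j = 56 + 51 + 12 + 56 + 40 + 47 + 29 + 57 + 9 + 20 + 27 = 404.
Each contributed unit returns 6.820 to the group, so the social optimum is full contribution by everyone: group total = 6.820 × 404 = 2755.28.
Efficiency loss = (6.820 − 1) × 404 = 2351.28.

2351.28 hours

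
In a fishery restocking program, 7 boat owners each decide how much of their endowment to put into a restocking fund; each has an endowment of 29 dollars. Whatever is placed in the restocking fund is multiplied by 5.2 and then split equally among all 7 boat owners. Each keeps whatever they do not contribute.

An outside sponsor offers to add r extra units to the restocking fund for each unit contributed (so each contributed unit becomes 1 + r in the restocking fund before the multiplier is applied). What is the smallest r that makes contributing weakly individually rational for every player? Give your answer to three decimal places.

0.346

With matching at rate r, one contributed unit becomes (1 + r) in the restocking fund and returns 5.2 × (1 + r) / 7 to the contributor.
Setting this equal to 1: 1 + r = 7/5.2 = 1.3462.
So the minimum matching rate is r = 1.3462 − 1 = 0.346.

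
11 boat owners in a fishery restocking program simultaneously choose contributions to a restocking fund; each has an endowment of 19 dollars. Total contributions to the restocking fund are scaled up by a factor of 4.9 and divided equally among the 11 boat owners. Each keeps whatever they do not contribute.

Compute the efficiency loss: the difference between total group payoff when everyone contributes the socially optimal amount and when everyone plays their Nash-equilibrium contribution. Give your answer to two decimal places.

815.10 dollars

Each contributed unit returns 4.9/11 = 0.4455 to its contributor — below 1 — so contributing 0 is dominant for every player. At the Nash equilibrium everyone keeps their 19, and the group total is 11 × 19 = 209.
Each contributed unit returns 4.900 to the group as a whole (0.4455 to each of 11 players), which exceeds 1, so the social optimum is full contribution: group total = 4.900 × 209 = 1024.10.
Efficiency loss = 1024.10 − 209 = 815.10.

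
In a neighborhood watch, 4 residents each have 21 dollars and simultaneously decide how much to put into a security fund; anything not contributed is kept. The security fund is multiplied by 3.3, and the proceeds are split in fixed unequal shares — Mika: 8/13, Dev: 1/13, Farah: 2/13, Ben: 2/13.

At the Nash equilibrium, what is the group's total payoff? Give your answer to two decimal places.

For player j, contributing a unit is worthwhile iff 3.3 × (j's share) ≥ 1, i.e. iff j's share is at least 0.3030.
The only share above 0.3030 is Mika's 8/13, contributing 21; the remaining 3 contribute 0. Total contributed: 21.
The security fund pays out 3.3 × 21 = 69.30 in total (split across the unequal shares, but the aggregate is all that matters for the group sum).
The 3 free-riders keep 21 each, adding 63. Group total = 63 + 69.30 = 132.30.

132.30 dollars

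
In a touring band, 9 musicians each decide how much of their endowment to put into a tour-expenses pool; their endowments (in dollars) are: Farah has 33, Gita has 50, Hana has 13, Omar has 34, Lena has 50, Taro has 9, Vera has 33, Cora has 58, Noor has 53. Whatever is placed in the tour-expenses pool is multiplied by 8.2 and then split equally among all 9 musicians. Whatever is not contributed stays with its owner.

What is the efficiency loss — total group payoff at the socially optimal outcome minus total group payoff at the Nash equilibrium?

2397.60 dollars

The private return per contributed unit is 8.2/9 = 0.9111 < 1 for every player regardless of endowment, so the Nash equilibrium is zero contribution and the group total is Σ E_j = 33 + 50 + 13 + 34 + 50 + 9 + 33 + 58 + 53 = 333.
Each contributed unit returns 8.200 to the group, so the social optimum is full contribution by everyone: group total = 8.200 × 333 = 2730.60.
Efficiency loss = (8.200 − 1) × 333 = 2397.60.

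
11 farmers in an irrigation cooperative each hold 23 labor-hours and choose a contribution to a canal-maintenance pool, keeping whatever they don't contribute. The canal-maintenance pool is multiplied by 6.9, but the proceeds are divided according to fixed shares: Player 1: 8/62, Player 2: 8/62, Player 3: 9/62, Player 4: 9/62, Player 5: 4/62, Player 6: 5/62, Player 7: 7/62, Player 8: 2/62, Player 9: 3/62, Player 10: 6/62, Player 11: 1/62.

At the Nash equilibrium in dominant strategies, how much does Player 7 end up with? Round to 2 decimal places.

58.84 labor-hours

A player with share s gets back 6.9·s per unit contributed, so full contribution is dominant for anyone with s > 1/6.9 = 0.1449 and zero contribution is dominant for anyone below.
Player 3 and Player 4 are above the threshold, contributing 23 each; the remaining 9 contribute 0. Total contributed: 46.
Player 7 keeps 23 and receives 6.9 × 46 × 7/62 = 35.84 from the canal-maintenance pool, for a payoff of 58.84.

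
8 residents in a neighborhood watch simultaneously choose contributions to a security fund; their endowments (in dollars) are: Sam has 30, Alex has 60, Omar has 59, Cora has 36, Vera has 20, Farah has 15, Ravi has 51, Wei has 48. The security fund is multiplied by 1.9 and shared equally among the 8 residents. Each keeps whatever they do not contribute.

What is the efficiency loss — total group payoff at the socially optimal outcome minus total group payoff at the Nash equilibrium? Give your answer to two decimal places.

287.10 dollars

The private return per contributed unit is 1.9/8 = 0.2375 < 1 for every player regardless of endowment, so the Nash equilibrium is zero contribution and the group total is Σ E_j = 30 + 60 + 59 + 36 + 20 + 15 + 51 + 48 = 319.
Each contributed unit returns 1.900 to the group, so the social optimum is full contribution by everyone: group total = 1.900 × 319 = 606.10.
Efficiency loss = (1.900 − 1) × 319 = 287.10.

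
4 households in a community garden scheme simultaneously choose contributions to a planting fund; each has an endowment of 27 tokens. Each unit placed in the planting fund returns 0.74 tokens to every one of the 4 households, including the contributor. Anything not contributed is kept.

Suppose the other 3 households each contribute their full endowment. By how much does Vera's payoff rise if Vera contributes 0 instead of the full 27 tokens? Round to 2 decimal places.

Switching from a contribution of 27 to 0 lets Vera keep an extra 27 tokens, but lowers the planting fund by 27, which costs Vera their own share of that drop: 0.74 × 27 = 19.98.
Net gain = 27 − 19.98 = 7.02. The private return per contributed unit (0.74) is below 1, so free-riding is indeed the best response regardless of what the others do.

7.02 tokens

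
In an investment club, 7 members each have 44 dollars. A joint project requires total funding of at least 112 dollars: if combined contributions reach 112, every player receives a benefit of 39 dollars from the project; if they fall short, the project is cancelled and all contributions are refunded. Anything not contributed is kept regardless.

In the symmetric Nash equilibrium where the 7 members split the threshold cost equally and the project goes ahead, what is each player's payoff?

67 dollars

Equal share of the threshold: 112/7 = 16.
At this profile no one gains by cutting their contribution: any cut drops the total below 112, the project is cancelled, contributions are refunded, and the deviator ends with 44, which is less than 44 − 16 + 39 = 67. Contributing more than 16 just wastes the excess. So contributing exactly 16 is a best response.
Each player's payoff: 44 − 16 + 39 = 67.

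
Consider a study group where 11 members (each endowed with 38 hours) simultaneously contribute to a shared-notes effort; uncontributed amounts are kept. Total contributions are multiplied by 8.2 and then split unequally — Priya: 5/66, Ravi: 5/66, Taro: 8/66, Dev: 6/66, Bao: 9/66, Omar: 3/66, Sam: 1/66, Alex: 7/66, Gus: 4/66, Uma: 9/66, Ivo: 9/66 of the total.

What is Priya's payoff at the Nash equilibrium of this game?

For player j, contributing a unit is worthwhile iff 8.2 × (j's share) ≥ 1, i.e. iff j's share is at least 0.1220.
Bao, Uma and Ivo are above the threshold, contributing 38 each; the remaining 8 contribute 0. Total contributed: 114.
Priya keeps 38 and receives 8.2 × 114 × 5/66 = 70.82 from the shared-notes effort, for a payoff of 108.82.

108.82 hours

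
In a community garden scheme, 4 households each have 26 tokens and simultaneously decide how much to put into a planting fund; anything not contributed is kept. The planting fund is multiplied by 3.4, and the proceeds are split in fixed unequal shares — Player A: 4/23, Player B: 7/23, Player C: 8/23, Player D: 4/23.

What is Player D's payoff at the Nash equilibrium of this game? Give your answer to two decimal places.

56.75 tokens

Each unit j contributes comes back to j as 3.4 × (j's share), so j prefers to contribute only if that share exceeds 1/3.4 = 0.2941; otherwise keeping the unit dominates.
Player B and Player C clear that bar, contributing 26 each; the remaining 2 contribute 0. Total contributed: 52.
Player D keeps 26 and receives 3.4 × 52 × 4/23 = 30.75 from the planting fund, for a payoff of 56.75.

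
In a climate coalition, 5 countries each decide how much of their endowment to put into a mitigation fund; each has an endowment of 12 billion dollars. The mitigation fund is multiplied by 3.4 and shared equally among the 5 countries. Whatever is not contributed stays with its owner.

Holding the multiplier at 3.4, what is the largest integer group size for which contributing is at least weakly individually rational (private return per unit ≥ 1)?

3

Private return per unit is 3.4/(group size), which is ≥ 1 whenever the group size is ≤ 3.4.
The largest such integer is 3.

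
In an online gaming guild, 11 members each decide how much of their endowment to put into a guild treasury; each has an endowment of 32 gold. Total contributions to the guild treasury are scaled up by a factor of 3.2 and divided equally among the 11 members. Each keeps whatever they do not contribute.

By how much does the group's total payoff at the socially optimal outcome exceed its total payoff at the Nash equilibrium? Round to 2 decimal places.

774.40 gold

Each contributed unit returns 3.2/11 = 0.2909 to its contributor — below 1 — so contributing 0 is dominant for every player. At the Nash equilibrium everyone keeps their 32, and the group total is 11 × 32 = 352.
Each contributed unit returns 3.200 to the group as a whole (0.2909 to each of 11 players), which exceeds 1, so the social optimum is full contribution: group total = 3.200 × 352 = 1126.40.
Efficiency loss = 1126.40 − 352 = 774.40.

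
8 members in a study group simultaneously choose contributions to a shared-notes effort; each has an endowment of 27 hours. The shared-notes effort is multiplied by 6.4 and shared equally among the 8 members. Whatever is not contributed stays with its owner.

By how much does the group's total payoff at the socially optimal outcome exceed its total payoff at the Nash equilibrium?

1166.40 hours

Each contributed unit returns 6.4/8 = 0.8000 to its contributor — below 1 — so contributing 0 is dominant for every player. At the Nash equilibrium everyone keeps their 27, and the group total is 8 × 27 = 216.
Each contributed unit returns 6.400 to the group as a whole (0.8000 to each of 8 players), which exceeds 1, so the social optimum is full contribution: group total = 6.400 × 216 = 1382.40.
Efficiency loss = 1382.40 − 216 = 1166.40.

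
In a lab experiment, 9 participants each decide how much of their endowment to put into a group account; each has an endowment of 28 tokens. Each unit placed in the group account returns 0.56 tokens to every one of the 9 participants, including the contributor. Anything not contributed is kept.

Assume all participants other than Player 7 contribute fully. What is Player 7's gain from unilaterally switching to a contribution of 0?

12.32 tokens

Switching from a contribution of 28 to 0 lets Player 7 keep an extra 28 tokens, but lowers the group account by 28, which costs Player 7 their own share of that drop: 0.56 × 28 = 15.68.
Net gain = 28 − 15.68 = 12.32. The private return per contributed unit (0.56) is below 1, so free-riding is indeed the best response regardless of what the others do.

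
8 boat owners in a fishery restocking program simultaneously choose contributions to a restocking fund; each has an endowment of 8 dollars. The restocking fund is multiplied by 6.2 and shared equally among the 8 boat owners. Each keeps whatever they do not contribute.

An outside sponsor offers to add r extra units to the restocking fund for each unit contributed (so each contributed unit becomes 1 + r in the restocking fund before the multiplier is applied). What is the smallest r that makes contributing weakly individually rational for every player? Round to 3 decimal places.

With matching at rate r, one contributed unit becomes (1 + r) in the restocking fund and returns 6.2 × (1 + r) / 8 to the contributor.
Setting this equal to 1: 1 + r = 8/6.2 = 1.2903.
So the minimum matching rate is r = 1.2903 − 1 = 0.290.

0.290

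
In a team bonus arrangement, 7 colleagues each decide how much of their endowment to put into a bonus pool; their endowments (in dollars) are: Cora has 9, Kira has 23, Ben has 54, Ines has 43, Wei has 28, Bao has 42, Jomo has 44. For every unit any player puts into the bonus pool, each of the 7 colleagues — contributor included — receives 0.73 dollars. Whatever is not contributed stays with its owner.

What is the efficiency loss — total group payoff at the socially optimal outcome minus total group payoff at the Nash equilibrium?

The private return per contributed unit is 0.73 < 1 for everyone, so the Nash equilibrium is zero contribution and the group total is Σ E_j = 9 + 23 + 54 + 43 + 28 + 42 + 44 = 243.
Each contributed unit returns 5.110 to the group, so the social optimum is full contribution by everyone: group total = 5.110 × 243 = 1241.73.
Efficiency loss = (5.110 − 1) × 243 = 998.73.

998.73 dollars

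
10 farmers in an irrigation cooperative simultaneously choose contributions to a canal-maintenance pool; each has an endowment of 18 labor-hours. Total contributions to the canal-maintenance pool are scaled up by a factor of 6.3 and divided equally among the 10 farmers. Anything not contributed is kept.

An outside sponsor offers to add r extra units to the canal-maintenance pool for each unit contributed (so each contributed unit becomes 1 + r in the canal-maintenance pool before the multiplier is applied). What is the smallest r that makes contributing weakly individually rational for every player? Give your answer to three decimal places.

With matching at rate r, one contributed unit becomes (1 + r) in the canal-maintenance pool and returns 6.3 × (1 + r) / 10 to the contributor.
Setting this equal to 1: 1 + r = 10/6.3 = 1.5873.
So the minimum matching rate is r = 1.5873 − 1 = 0.587.

0.587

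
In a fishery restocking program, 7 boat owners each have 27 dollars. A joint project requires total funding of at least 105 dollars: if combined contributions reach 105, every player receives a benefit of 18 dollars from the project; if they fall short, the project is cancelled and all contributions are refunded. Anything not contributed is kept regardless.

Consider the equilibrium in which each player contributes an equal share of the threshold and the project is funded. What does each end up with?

Equal share of the threshold: 105/7 = 15.
At this profile no one gains by cutting their contribution: any cut drops the total below 105, the project is cancelled, contributions are refunded, and the deviator ends with 27, which is less than 27 − 15 + 18 = 30. Contributing more than 15 just wastes the excess. So contributing exactly 15 is a best response.
Each player's payoff: 27 − 15 + 18 = 30.

30 dollars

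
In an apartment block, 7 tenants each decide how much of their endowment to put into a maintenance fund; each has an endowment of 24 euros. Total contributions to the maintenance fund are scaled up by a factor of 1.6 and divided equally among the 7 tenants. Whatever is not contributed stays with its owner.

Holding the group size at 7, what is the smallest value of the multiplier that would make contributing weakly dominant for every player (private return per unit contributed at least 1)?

7

A contributed unit returns (multiplier)/7 to its contributor.
This reaches 1 exactly when the multiplier is 7.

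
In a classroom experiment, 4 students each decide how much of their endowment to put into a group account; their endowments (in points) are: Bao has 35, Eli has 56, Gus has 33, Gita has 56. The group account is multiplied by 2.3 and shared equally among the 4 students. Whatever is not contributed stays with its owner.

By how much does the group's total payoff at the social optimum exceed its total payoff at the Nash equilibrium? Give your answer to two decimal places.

234.00 points

The private return per contributed unit is 2.3/4 = 0.5750 < 1 for every player regardless of endowment, so the Nash equilibrium is zero contribution and the group total is Σ E_j = 35 + 56 + 33 + 56 = 180.
Each contributed unit returns 2.300 to the group, so the social optimum is full contribution by everyone: group total = 2.300 × 180 = 414.00.
Efficiency loss = (2.300 − 1) × 180 = 234.00.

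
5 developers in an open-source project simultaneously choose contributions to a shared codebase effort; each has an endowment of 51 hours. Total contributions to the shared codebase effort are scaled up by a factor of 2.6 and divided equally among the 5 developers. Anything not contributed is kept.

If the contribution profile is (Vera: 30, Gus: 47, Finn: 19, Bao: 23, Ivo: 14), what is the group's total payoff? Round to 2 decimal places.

Total contributed: 30 + 47 + 19 + 23 + 14 = 133; total kept: 5 × 51 − 133 = 122.
The shared codebase effort pays out 2.6 × 133 = 345.80 in aggregate.
Group total = 122 + 345.80 = 467.80.

467.80 hours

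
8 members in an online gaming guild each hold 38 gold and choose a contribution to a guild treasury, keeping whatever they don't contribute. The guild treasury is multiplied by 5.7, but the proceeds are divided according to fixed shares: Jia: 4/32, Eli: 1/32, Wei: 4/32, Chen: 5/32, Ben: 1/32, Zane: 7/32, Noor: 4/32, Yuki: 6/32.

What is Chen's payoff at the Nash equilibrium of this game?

Each unit j contributes comes back to j as 5.7 × (j's share), so j prefers to contribute only if that share exceeds 1/5.7 = 0.1754; otherwise keeping the unit dominates.
Zane and Yuki clear that bar, contributing 38 each; the remaining 6 contribute 0. Total contributed: 76.
Chen keeps 38 and receives 5.7 × 76 × 5/32 = 67.69 from the guild treasury, for a payoff of 105.69.

105.69 gold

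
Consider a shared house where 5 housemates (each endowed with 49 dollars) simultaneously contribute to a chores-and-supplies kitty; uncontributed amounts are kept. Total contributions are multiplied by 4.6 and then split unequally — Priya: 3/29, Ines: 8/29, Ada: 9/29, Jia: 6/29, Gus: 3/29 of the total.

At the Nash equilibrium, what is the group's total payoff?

597.80 dollars

A player with share s gets back 4.6·s per unit contributed, so full contribution is dominant for anyone with s > 1/4.6 = 0.2174 and zero contribution is dominant for anyone below.
The shares above 0.2174 belong to Ines and Ada, contributing 49 each; the remaining 3 contribute 0. Total contributed: 98.
The chores-and-supplies kitty pays out 4.6 × 98 = 450.80 in total (split across the unequal shares, but the aggregate is all that matters for the group sum).
The 3 free-riders keep 49 each, adding 147. Group total = 147 + 450.80 = 597.80.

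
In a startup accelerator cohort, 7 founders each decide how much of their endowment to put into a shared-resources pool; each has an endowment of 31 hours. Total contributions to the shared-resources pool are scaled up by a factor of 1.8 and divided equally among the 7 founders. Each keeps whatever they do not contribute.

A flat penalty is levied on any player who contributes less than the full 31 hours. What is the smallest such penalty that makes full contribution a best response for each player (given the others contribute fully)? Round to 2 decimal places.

23.03 hours

Given the others contribute fully, the best deviation is to contribute 0 (any partial contribution still incurs the fine and gives up units whose private return 0.2571 is below 1).
Deviating from 31 to 0 saves 31 hours but forfeits the deviator's share of the drop in the shared-resources pool: 1.8/7 × 31 = 7.97.
So the deviation gain is 31 − 7.97 = 23.03, and the fine must be at least 23.03 hours to wipe it out.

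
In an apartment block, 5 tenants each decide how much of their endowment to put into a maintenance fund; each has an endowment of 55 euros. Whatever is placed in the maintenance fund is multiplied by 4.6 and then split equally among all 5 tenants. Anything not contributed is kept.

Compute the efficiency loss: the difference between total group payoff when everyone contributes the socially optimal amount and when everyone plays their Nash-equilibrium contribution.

990.00 euros

Each contributed unit returns 4.6/5 = 0.9200 to its contributor — below 1 — so contributing 0 is dominant for every player. At the Nash equilibrium everyone keeps their 55, and the group total is 5 × 55 = 275.
Each contributed unit returns 4.600 to the group as a whole (0.9200 to each of 5 players), which exceeds 1, so the social optimum is full contribution: group total = 4.600 × 275 = 1265.00.
Efficiency loss = 1265.00 − 275 = 990.00.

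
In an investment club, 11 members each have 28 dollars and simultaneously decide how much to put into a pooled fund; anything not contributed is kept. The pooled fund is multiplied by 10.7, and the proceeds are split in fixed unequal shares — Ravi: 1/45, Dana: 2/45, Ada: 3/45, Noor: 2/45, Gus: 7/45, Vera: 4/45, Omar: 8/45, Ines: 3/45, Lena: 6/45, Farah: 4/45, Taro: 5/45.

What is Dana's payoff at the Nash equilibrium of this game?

Each unit j contributes comes back to j as 10.7 × (j's share), so j prefers to contribute only if that share exceeds 1/10.7 = 0.0935; otherwise keeping the unit dominates.
Gus, Omar, Lena and Taro clear that bar, contributing 28 each; the remaining 7 contribute 0. Total contributed: 112.
Dana keeps 28 and receives 10.7 × 112 × 2/45 = 53.26 from the pooled fund, for a payoff of 81.26.

81.26 dollars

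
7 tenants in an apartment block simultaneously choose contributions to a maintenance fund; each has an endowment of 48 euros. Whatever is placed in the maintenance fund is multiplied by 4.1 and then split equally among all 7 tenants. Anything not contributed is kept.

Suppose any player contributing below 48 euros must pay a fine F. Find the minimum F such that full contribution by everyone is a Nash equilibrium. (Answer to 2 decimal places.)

19.89 euros

Given the others contribute fully, the best deviation is to contribute 0 (any partial contribution still incurs the fine and gives up units whose private return 0.5857 is below 1).
Deviating from 48 to 0 saves 48 euros but forfeits the deviator's share of the drop in the maintenance fund: 4.1/7 × 48 = 28.11.
So the deviation gain is 48 − 28.11 = 19.89, and the fine must be at least 19.89 euros to wipe it out.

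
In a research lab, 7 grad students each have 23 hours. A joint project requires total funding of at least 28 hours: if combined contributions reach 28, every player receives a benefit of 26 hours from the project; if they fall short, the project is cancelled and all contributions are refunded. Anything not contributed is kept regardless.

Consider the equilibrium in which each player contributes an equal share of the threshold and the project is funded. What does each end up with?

Equal share of the threshold: 28/7 = 4.
At this profile no one gains by cutting their contribution: any cut drops the total below 28, the project is cancelled, contributions are refunded, and the deviator ends with 23, which is less than 23 − 4 + 26 = 45. Contributing more than 4 just wastes the excess. So contributing exactly 4 is a best response.
Each player's payoff: 23 − 4 + 26 = 45.

45 hours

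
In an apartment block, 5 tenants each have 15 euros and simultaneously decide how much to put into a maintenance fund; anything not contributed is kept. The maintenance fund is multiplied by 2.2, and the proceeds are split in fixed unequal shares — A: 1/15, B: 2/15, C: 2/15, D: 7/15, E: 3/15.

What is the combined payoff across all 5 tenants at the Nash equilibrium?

93.00 euros

A player with share s gets back 2.2·s per unit contributed, so full contribution is dominant for anyone with s > 1/2.2 = 0.4545 and zero contribution is dominant for anyone below.
Only D (7/15) clears that bar, contributing 15; the remaining 4 contribute 0. Total contributed: 15.
The maintenance fund pays out 2.2 × 15 = 33.00 in total (split across the unequal shares, but the aggregate is all that matters for the group sum).
The 4 free-riders keep 15 each, adding 60. Group total = 60 + 33.00 = 93.00.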